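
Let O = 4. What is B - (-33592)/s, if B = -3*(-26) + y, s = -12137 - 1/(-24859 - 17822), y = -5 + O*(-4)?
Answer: 3511669965/64752412 ≈ 54.232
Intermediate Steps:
y = -21 (y = -5 + 4*(-4) = -5 - 16 = -21)
s = -518019296/42681 (s = -12137 - 1/(-42681) = -12137 - 1*(-1/42681) = -12137 + 1/42681 = -518019296/42681 ≈ -12137.)
B = 57 (B = -3*(-26) - 21 = 78 - 21 = 57)
B - (-33592)/s = 57 - (-33592)/(-518019296/42681) = 57 - (-33592)*(-42681)/518019296 = 57 - 1*179217519/64752412 = 57 - 179217519/64752412 = 3511669965/64752412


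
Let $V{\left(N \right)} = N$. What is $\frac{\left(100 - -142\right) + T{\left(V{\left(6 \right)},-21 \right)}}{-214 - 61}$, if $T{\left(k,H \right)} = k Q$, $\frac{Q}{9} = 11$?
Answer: $- \frac{76}{25} \approx -3.04$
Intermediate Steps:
$Q = 99$ ($Q = 9 \cdot 11 = 99$)
$T{\left(k,H \right)} = 99 k$ ($T{\left(k,H \right)} = k 99 = 99 k$)
$\frac{\left(100 - -142\right) + T{\left(V{\left(6 \right)},-21 \right)}}{-214 - 61} = \frac{\left(100 - -142\right) + 99 \cdot 6}{-214 - 61} = \frac{\left(100 + 142\right) + 594}{-275} = \left(242 + 594\right) \left(- \frac{1}{275}\right) = 836 \left(- \frac{1}{275}\right) = - \frac{76}{25}$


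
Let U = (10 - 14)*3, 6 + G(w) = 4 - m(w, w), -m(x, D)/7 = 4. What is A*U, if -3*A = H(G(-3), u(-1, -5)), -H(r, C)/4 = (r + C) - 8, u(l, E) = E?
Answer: -208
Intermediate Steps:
m(x, D) = -28 (m(x, D) = -7*4 = -28)
G(w) = 26 (G(w) = -6 + (4 - 1*(-28)) = -6 + (4 + 28) = -6 + 32 = 26)
H(r, C) = 32 - 4*C - 4*r (H(r, C) = -4*((r + C) - 8) = -4*((C + r) - 8) = -4*(-8 + C + r) = 32 - 4*C - 4*r)
U = -12 (U = -4*3 = -12)
A = 52/3 (A = -(32 - 4*(-5) - 4*26)/3 = -(32 + 20 - 104)/3 = -⅓*(-52) = 52/3 ≈ 17.333)
A*U = (52/3)*(-12) = -208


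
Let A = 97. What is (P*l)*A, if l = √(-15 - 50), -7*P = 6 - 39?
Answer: 3201*I*√65/7 ≈ 3686.8*I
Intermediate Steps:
P = 33/7 (P = -(6 - 39)/7 = -⅐*(-33) = 33/7 ≈ 4.7143)
l = I*√65 (l = √(-65) = I*√65 ≈ 8.0623*I)
(P*l)*A = (33*(I*√65)/7)*97 = (33*I*√65/7)*97 = 3201*I*√65/7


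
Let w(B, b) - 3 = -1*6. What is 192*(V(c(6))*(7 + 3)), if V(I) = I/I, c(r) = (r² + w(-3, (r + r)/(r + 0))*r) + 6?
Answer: 1920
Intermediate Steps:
w(B, b) = -3 (w(B, b) = 3 - 1*6 = 3 - 6 = -3)
c(r) = 6 + r² - 3*r (c(r) = (r² - 3*r) + 6 = 6 + r² - 3*r)
V(I) = 1
192*(V(c(6))*(7 + 3)) = 192*(1*(7 + 3)) = 192*(1*10) = 192*10 = 1920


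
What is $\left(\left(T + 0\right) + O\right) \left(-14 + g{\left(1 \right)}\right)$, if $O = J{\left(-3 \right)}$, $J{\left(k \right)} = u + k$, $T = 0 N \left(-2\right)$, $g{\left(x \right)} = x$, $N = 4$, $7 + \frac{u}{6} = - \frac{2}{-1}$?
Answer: $429$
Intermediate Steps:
$u = -30$ ($u = -42 + 6 \left(- \frac{2}{-1}\right) = -42 + 6 \left(\left(-2\right) \left(-1\right)\right) = -42 + 6 \cdot 2 = -42 + 12 = -30$)
$T = 0$ ($T = 0 \cdot 4 \left(-2\right) = 0 \left(-2\right) = 0$)
$J{\left(k \right)} = -30 + k$
$O = -33$ ($O = -30 - 3 = -33$)
$\left(\left(T + 0\right) + O\right) \left(-14 + g{\left(1 \right)}\right) = \left(\left(0 + 0\right) - 33\right) \left(-14 + 1\right) = \left(0 - 33\right) \left(-13\right) = \left(-33\right) \left(-13\right) = 429$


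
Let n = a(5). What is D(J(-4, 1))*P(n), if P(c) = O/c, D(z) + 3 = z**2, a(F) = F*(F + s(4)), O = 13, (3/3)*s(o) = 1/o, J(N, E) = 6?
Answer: 572/35 ≈ 16.343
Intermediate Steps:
s(o) = 1/o
a(F) = F*(1/4 + F) (a(F) = F*(F + 1/4) = F*(1/4 + F))
n = 105/4 (n = 5*(1/4 + 5) = 5*(21/4) = 105/4 ≈ 26.250)
D(z) = -3 + z**2
P(c) = 13/c
D(J(-4, 1))*P(n) = (-3 + 6**2)*(13/(105/4)) = (-3 + 36)*(13*(4/105)) = 33*(52/105) = 572/35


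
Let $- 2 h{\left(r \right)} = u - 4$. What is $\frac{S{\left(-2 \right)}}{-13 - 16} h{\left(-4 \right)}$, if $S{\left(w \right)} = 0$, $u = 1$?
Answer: $0$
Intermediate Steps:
$h{\left(r \right)} = \frac{3}{2}$ ($h{\left(r \right)} = - \frac{1 - 4}{2} = \left(- \frac{1}{2}\right) \left(-3\right) = \frac{3}{2}$)
$\frac{S{\left(-2 \right)}}{-13 - 16} h{\left(-4 \right)} = \frac{1}{-13 - 16} \cdot 0 \cdot \frac{3}{2} = \frac{1}{-29} \cdot 0 \cdot \frac{3}{2} = \left(- \frac{1}{29}\right) 0 \cdot \frac{3}{2} = 0 \cdot \frac{3}{2} = 0$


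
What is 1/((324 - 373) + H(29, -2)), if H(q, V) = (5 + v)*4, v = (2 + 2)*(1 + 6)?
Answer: 1/83 ≈ 0.012048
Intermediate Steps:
v = 28 (v = 4*7 = 28)
H(q, V) = 132 (H(q, V) = (5 + 28)*4 = 33*4 = 132)
1/((324 - 373) + H(29, -2)) = 1/((324 - 373) + 132) = 1/(-49 + 132) = 1/83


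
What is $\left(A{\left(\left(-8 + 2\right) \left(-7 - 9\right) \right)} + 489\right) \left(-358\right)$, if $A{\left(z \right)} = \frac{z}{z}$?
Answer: $-175420$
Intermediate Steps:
$A{\left(z \right)} = 1$
$\left(A{\left(\left(-8 + 2\right) \left(-7 - 9\right) \right)} + 489\right) \left(-358\right) = \left(1 + 489\right) \left(-358\right) = 490 \left(-358\right) = -175420$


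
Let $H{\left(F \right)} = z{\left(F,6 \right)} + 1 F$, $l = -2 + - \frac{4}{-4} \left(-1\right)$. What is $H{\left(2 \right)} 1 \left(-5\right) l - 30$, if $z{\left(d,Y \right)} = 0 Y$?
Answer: $0$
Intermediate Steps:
$l = -3$ ($l = -2 + \left(-4\right) \left(- \frac{1}{4}\right) \left(-1\right) = -2 + 1 \left(-1\right) = -2 - 1 = -3$)
$z{\left(d,Y \right)} = 0$
$H{\left(F \right)} = F$ ($H{\left(F \right)} = 0 + 1 F = 0 + F = F$)
$H{\left(2 \right)} 1 \left(-5\right) l - 30 = 2 \cdot 1 \left(-5\right) \left(-3\right) - 30 = 2 \left(-5\right) \left(-3\right) - 30 = \left(-10\right) \left(-3\right) - 30 = 30 - 30 = 0$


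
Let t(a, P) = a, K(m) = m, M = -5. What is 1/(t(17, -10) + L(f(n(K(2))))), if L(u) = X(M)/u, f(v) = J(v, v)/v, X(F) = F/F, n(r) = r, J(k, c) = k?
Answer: 1/18 ≈ 0.055556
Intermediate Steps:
X(F) = 1
f(v) = 1 (f(v) = v/v = 1)
L(u) = 1/u
1/(t(17, -10) + L(f(n(K(2))))) = 1/(17 + 1/1) = 1/(17 + 1) = 1/18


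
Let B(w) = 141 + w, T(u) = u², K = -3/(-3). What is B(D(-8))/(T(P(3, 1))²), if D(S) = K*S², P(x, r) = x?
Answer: 205/81 ≈ 2.5309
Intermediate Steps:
K = 1 (K = -3*(-⅓) = 1)
D(S) = S² (D(S) = 1*S² = S²)
B(D(-8))/(T(P(3, 1))²) = (141 + (-8)²)/((3²)²) = (141 + 64)/(9²) = 205/81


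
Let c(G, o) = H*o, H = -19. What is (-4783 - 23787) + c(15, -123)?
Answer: -26233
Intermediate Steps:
c(G, o) = -19*o
(-4783 - 23787) + c(15, -123) = (-4783 - 23787) - 19*(-123) = -28570 + 2337 = -26233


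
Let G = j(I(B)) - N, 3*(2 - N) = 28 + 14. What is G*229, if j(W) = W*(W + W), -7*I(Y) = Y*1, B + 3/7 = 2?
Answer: 6653366/2401 ≈ 2771.1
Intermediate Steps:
B = 11/7 (B = -3/7 + 2 = 11/7 ≈ 1.5714)
I(Y) = -Y/7
j(W) = 2*W**2 (j(W) = W*(2*W) = 2*W**2)
N = -12 (N = 2 - (28 + 14)/3 = 2 - 1/3*42 = 2 - 14 = -12)
G = 29054/2401 (G = 2*(-1/7*11/7)**2 - 1*(-12) = 2*(-11/49)**2 + 12 = 2*(121/2401) + 12 = 242/2401 + 12 = 29054/2401 ≈ 12.101)
G*229 = (29054/2401)*229 = 6653366/2401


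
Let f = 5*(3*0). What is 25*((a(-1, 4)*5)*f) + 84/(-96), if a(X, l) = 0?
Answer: -7/8 ≈ -0.87500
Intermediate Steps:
f = 0 (f = 5*0 = 0)
25*((a(-1, 4)*5)*f) + 84/(-96) = 25*((0*5)*0) + 84/(-96) = 25*(0*0) + 84*(-1/96) = 25*0 - 7/8 = 0 - 7/8 = -7/8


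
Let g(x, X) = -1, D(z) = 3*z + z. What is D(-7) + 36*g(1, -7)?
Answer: -64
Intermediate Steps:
D(z) = 4*z
D(-7) + 36*g(1, -7) = 4*(-7) + 36*(-1) = -28 - 36 = -64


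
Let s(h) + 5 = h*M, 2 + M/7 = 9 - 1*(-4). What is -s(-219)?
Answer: 16868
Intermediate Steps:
M = 77 (M = -14 + 7*(9 - 1*(-4)) = -14 + 7*(9 + 4) = -14 + 7*13 = -14 + 91 = 77)
s(h) = -5 + 77*h (s(h) = -5 + h*77 = -5 + 77*h)
-s(-219) = -(-5 + 77*(-219)) = -(-5 - 16863) = -1*(-16868) = 16868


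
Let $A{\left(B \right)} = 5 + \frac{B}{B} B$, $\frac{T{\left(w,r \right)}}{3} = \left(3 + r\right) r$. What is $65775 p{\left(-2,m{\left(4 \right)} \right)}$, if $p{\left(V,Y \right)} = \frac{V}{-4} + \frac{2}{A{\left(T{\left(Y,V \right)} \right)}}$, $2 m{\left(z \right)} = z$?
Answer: $- \frac{197325}{2} \approx -98663.0$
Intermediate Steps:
$m{\left(z \right)} = \frac{z}{2}$
$T{\left(w,r \right)} = 3 r \left(3 + r\right)$ ($T{\left(w,r \right)} = 3 \left(3 + r\right) r = 3 r \left(3 + r\right)$)
$A{\left(B \right)} = 5 + B$ ($A{\left(B \right)} = 5 + 1 B = 5 + B$)
$p{\left(V,Y \right)} = \frac{2}{5 + 3 V \left(3 + V\right)} - \frac{V}{4}$ ($p{\left(V,Y \right)} = \frac{V}{-4} + \frac{2}{5 + 3 V \left(3 + V\right)} = V \left(- \frac{1}{4}\right) + \frac{2}{5 + 3 V \left(3 + V\right)} = - \frac{V}{4} + \frac{2}{5 + 3 V \left(3 + V\right)} = \frac{2}{5 + 3 V \left(3 + V\right)} - \frac{V}{4}$)
$65775 p{\left(-2,m{\left(4 \right)} \right)} = 65775 \frac{8 - - 2 \left(5 + 3 \left(-2\right) \left(3 - 2\right)\right)}{4 \left(5 + 3 \left(-2\right) \left(3 - 2\right)\right)} = 65775 \frac{8 - - 2 \left(5 + 3 \left(-2\right) 1\right)}{4 \left(5 + 3 \left(-2\right) 1\right)} = 65775 \frac{8 - - 2 \left(5 - 6\right)}{4 \left(5 - 6\right)} = 65775 \frac{8 - \left(-2\right) \left(-1\right)}{4 \left(-1\right)} = 65775 \cdot \frac{1}{4} \left(-1\right) \left(8 - 2\right) = 65775 \cdot \frac{1}{4} \left(-1\right) 6 = 65775 \left(- \frac{3}{2}\right) = - \frac{197325}{2}$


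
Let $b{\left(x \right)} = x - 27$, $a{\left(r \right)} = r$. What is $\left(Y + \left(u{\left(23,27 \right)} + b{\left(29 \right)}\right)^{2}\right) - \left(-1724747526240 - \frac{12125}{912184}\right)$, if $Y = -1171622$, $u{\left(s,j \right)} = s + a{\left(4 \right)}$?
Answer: $\frac{1573286029508024581}{912184} \approx 1.7247 \cdot 10^{12}$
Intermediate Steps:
$b{\left(x \right)} = -27 + x$
$u{\left(s,j \right)} = 4 + s$ ($u{\left(s,j \right)} = s + 4 = 4 + s$)
$\left(Y + \left(u{\left(23,27 \right)} + b{\left(29 \right)}\right)^{2}\right) - \left(-1724747526240 - \frac{12125}{912184}\right) = \left(-1171622 + \left(\left(4 + 23\right) + \left(-27 + 29\right)\right)^{2}\right) - \left(-1724747526240 - \frac{12125}{912184}\right) = \left(-1171622 + \left(27 + 2\right)^{2}\right) - \left(- \frac{12125}{912184} + \frac{1068448}{- \frac{1}{1614255}}\right) = \left(-1171622 + 29^{2}\right) + \left(\left(-1068448\right) \left(-1614255\right) + \frac{12125}{912184}\right) = \left(-1171622 + 841\right) + \left(1724747526240 + \frac{12125}{912184}\right) = -1170781 + \frac{1573287097475720285}{912184} = \frac{1573286029508024581}{912184}$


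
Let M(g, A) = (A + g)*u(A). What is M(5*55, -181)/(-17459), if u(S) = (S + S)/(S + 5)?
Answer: -8507/768196 ≈ -0.011074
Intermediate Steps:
u(S) = 2*S/(5 + S) (u(S) = (2*S)/(5 + S) = 2*S/(5 + S))
M(g, A) = 2*A*(A + g)/(5 + A) (M(g, A) = (A + g)*(2*A/(5 + A)) = 2*A*(A + g)/(5 + A))
M(5*55, -181)/(-17459) = (2*(-181)*(-181 + 5*55)/(5 - 181))/(-17459) = (2*(-181)*(-181 + 275)/(-176))*(-1/17459) = (2*(-181)*(-1/176)*94)*(-1/17459) = (8507/44)*(-1/17459) = -8507/768196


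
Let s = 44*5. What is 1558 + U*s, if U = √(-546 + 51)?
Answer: 1558 + 660*I*√55 ≈ 1558.0 + 4894.7*I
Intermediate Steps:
s = 220
U = 3*I*√55 (U = √(-495) = 3*I*√55 ≈ 22.249*I)
1558 + U*s = 1558 + (3*I*√55)*220 = 1558 + 660*I*√55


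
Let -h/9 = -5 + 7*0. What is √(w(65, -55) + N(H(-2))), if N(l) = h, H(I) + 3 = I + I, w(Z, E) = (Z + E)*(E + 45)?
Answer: I*√55 ≈ 7.4162*I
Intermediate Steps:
w(Z, E) = (45 + E)*(E + Z) (w(Z, E) = (E + Z)*(45 + E) = (45 + E)*(E + Z))
H(I) = -3 + 2*I (H(I) = -3 + (I + I) = -3 + 2*I)
h = 45 (h = -9*(-5 + 7*0) = -9*(-5 + 0) = -9*(-5) = 45)
N(l) = 45
√(w(65, -55) + N(H(-2))) = √(((-55)² + 45*(-55) + 45*65 - 55*65) + 45) = √((3025 - 2475 + 2925 - 3575) + 45) = √(-100 + 45) = √(-55) = I*√55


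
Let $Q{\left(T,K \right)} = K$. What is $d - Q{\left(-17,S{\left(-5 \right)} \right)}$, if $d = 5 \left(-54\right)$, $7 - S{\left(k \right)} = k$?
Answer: $-282$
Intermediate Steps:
$S{\left(k \right)} = 7 - k$
$d = -270$
$d - Q{\left(-17,S{\left(-5 \right)} \right)} = -270 - \left(7 - -5\right) = -270 - \left(7 + 5\right) = -270 - 12 = -282$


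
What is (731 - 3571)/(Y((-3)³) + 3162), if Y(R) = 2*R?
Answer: -710/777 ≈ -0.91377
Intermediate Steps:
(731 - 3571)/(Y((-3)³) + 3162) = (731 - 3571)/(2*(-3)³ + 3162) = -2840/(2*(-27) + 3162) = -2840/(-54 + 3162) = -2840/3108 = -2840*1/3108 = -710/777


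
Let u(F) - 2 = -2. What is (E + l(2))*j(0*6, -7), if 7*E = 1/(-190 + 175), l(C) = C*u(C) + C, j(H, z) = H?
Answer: 0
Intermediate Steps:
u(F) = 0 (u(F) = 2 - 2 = 0)
l(C) = C (l(C) = C*0 + C = 0 + C = C)
E = -1/105 (E = 1/(7*(-190 + 175)) = (1/7)/(-15) = (1/7)*(-1/15) = -1/105 ≈ -0.0095238)
(E + l(2))*j(0*6, -7) = (-1/105 + 2)*(0*6) = (209/105)*0 = 0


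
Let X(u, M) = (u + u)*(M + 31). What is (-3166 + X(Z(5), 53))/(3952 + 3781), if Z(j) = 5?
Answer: -2326/7733 ≈ -0.30079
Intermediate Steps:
X(u, M) = 2*u*(31 + M) (X(u, M) = (2*u)*(31 + M) = 2*u*(31 + M))
(-3166 + X(Z(5), 53))/(3952 + 3781) = (-3166 + 2*5*(31 + 53))/(3952 + 3781) = (-3166 + 2*5*84)/7733 = (-3166 + 840)*(1/7733) = -2326*1/7733 = -2326/7733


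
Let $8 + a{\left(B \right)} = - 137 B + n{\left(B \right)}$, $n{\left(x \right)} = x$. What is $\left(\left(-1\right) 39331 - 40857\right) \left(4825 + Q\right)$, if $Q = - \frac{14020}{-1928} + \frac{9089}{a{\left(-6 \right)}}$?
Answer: $- \frac{18907710326243}{48682} \approx -3.8839 \cdot 10^{8}$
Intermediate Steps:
$a{\left(B \right)} = -8 - 136 B$ ($a{\left(B \right)} = -8 + \left(- 137 B + B\right) = -8 - 136 B$)
$Q = \frac{3606469}{194728}$ ($Q = - \frac{14020}{-1928} + \frac{9089}{-8 - -816} = \left(-14020\right) \left(- \frac{1}{1928}\right) + \frac{9089}{-8 + 816} = \frac{3505}{482} + \frac{9089}{808} = \frac{3606469}{194728} \approx 18.521$)
$\left(\left(-1\right) 39331 - 40857\right) \left(4825 + Q\right) = \left(\left(-1\right) 39331 - 40857\right) \left(4825 + \frac{3606469}{194728}\right) = \left(-39331 - 40857\right) \frac{943169069}{194728} = \left(-80188\right) \frac{943169069}{194728} = - \frac{18907710326243}{48682}$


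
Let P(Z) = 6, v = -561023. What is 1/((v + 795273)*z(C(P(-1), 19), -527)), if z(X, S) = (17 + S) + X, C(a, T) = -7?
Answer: -1/121107250 ≈ -8.2571e-9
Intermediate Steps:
z(X, S) = 17 + S + X
1/((v + 795273)*z(C(P(-1), 19), -527)) = 1/((-561023 + 795273)*(17 - 527 - 7)) = 1/(234250*(-517)) = (1/234250)*(-1/517) = -1/121107250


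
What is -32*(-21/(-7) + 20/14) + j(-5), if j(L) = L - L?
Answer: -992/7 ≈ -141.71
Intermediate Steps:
j(L) = 0
-32*(-21/(-7) + 20/14) + j(-5) = -32*(-21/(-7) + 20/14) + 0 = -32*(-21*(-⅐) + 20*(1/14)) + 0 = -32*(3 + 10/7) + 0 = -32*31/7 + 0 = -992/7 + 0 = -992/7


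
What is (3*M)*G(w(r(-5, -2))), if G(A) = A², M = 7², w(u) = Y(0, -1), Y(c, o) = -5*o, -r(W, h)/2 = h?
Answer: 3675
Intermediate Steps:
r(W, h) = -2*h
w(u) = 5 (w(u) = -5*(-1) = 5)
M = 49
(3*M)*G(w(r(-5, -2))) = (3*49)*5² = 147*25 = 3675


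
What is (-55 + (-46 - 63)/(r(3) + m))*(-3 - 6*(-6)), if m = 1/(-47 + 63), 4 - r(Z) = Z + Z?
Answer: 1287/31 ≈ 41.516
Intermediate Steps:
r(Z) = 4 - 2*Z (r(Z) = 4 - (Z + Z) = 4 - 2*Z)
m = 1/16 ≈ 0.062500
(-55 + (-46 - 63)/(r(3) + m))*(-3 - 6*(-6)) = (-55 + (-46 - 63)/((4 - 2*3) + 1/16))*(-3 - 6*(-6)) = (-55 - 109/((4 - 6) + 1/16))*(-3 + 36) = (-55 - 109/(-2 + 1/16))*33 = (-55 - 109/(-31/16))*33 = (-55 - 109*(-16/31))*33 = (-55 + 1744/31)*33 = (39/31)*33 = 1287/31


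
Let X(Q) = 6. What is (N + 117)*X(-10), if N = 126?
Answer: 1458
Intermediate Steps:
(N + 117)*X(-10) = (126 + 117)*6 = 243*6 = 1458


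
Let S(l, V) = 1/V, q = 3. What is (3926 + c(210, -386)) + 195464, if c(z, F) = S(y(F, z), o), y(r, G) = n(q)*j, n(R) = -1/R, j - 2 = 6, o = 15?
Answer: 2990851/15 ≈ 1.9939e+5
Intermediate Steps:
j = 8 (j = 2 + 6 = 8)
y(r, G) = -8/3 (y(r, G) = -1/3*8 = -8/3)
c(z, F) = 1/15
(3926 + c(210, -386)) + 195464 = (3926 + 1/15) + 195464 = 58891/15 + 195464 = 2990851/15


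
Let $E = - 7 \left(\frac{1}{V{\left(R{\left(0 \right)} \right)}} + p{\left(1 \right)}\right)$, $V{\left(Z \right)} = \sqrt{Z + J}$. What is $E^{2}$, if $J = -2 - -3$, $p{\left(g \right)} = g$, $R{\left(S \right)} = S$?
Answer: $196$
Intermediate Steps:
$J = 1$ ($J = -2 + 3 = 1$)
$V{\left(Z \right)} = \sqrt{1 + Z}$ ($V{\left(Z \right)} = \sqrt{Z + 1} = \sqrt{1 + Z}$)
$E = -14$ ($E = - 7 \left(\frac{1}{\sqrt{1 + 0}} + 1\right) = - 7 \left(\frac{1}{\sqrt{1}} + 1\right) = - 7 \left(1^{-1} + 1\right) = - 7 \left(1 + 1\right) = \left(-7\right) 2 = -14$)
$E^{2} = \left(-14\right)^{2} = 196$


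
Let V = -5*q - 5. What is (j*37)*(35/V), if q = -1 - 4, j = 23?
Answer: 5957/4 ≈ 1489.3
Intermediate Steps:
q = -5
V = 20 (V = -5*(-5) - 5 = 25 - 5 = 20)
(j*37)*(35/V) = (23*37)*(35/20) = 851*(35*(1/20)) = 851*(7/4) = 5957/4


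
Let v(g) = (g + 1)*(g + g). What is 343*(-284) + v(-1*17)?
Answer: -96868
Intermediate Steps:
v(g) = 2*g*(1 + g) (v(g) = (1 + g)*(2*g) = 2*g*(1 + g))
343*(-284) + v(-1*17) = 343*(-284) + 2*(-1*17)*(1 - 1*17) = -97412 + 2*(-17)*(1 - 17) = -97412 + 2*(-17)*(-16) = -97412 + 544 = -96868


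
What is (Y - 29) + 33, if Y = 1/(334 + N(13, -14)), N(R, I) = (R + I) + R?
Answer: 1385/346 ≈ 4.0029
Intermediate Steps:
N(R, I) = I + 2*R (N(R, I) = (I + R) + R = I + 2*R)
Y = 1/346 (Y = 1/(334 + (-14 + 2*13)) = 1/(334 + (-14 + 26)) = 1/(334 + 12) = 1/346 ≈ 0.0028902)
(Y - 29) + 33 = (1/346 - 29) + 33 = -10033/346 + 33 = 1385/346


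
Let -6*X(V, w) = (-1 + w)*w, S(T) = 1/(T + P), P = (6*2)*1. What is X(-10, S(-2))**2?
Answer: 9/40000 ≈ 0.00022500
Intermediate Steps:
P = 12 (P = 12*1 = 12)
S(T) = 1/(12 + T) (S(T) = 1/(T + 12) = 1/(12 + T))
X(V, w) = -w*(-1 + w)/6 (X(V, w) = -(-1 + w)*w/6 = -w*(-1 + w)/6)
X(-10, S(-2))**2 = ((1 - 1/(12 - 2))/(6*(12 - 2)))**2 = ((1/6)*(1 - 1/10)/10)**2 = ((1/6)*(1/10)*(1 - 1*1/10))**2 = ((1/6)*(1/10)*(1 - 1/10))**2 = ((1/6)*(1/10)*(9/10))**2 = (3/200)**2 = 9/40000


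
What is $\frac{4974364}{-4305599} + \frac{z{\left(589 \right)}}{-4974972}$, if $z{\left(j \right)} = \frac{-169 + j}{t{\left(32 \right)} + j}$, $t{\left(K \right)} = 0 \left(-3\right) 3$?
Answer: $- \frac{1214681186770041}{1051376508482191} \approx -1.1553$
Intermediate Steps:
$t{\left(K \right)} = 0$ ($t{\left(K \right)} = 0 \cdot 3 = 0$)
$z{\left(j \right)} = \frac{-169 + j}{j}$ ($z{\left(j \right)} = \frac{-169 + j}{0 + j} = \frac{-169 + j}{j}$)
$\frac{4974364}{-4305599} + \frac{z{\left(589 \right)}}{-4974972} = \frac{4974364}{-4305599} + \frac{\frac{1}{589} \left(-169 + 589\right)}{-4974972} = 4974364 \left(- \frac{1}{4305599}\right) + \frac{1}{589} \cdot 420 \left(- \frac{1}{4974972}\right) = - \frac{4974364}{4305599} + \frac{420}{589} \left(- \frac{1}{4974972}\right) = - \frac{4974364}{4305599} - \frac{35}{244188209} = - \frac{1214681186770041}{1051376508482191}$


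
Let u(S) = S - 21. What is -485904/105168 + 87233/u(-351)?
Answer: -194893259/815052 ≈ -239.12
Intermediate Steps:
u(S) = -21 + S
-485904/105168 + 87233/u(-351) = -485904/105168 + 87233/(-21 - 351) = -485904*1/105168 + 87233/(-372) = -10123/2191 + 87233*(-1/372) = -10123/2191 - 87233/372 = -194893259/815052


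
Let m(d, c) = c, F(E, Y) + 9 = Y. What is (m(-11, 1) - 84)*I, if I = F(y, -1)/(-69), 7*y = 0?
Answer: -830/69 ≈ -12.029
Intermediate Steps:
y = 0 (y = (⅐)*0 = 0)
F(E, Y) = -9 + Y
I = 10/69 (I = (-9 - 1)/(-69) = -10*(-1/69) = 10/69 ≈ 0.14493)
(m(-11, 1) - 84)*I = (1 - 84)*(10/69) = -83*10/69 = -830/69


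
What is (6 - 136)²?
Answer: 16900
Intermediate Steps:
(6 - 136)² = (-130)² = 16900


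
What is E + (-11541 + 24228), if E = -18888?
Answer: -6201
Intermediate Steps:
E + (-11541 + 24228) = -18888 + (-11541 + 24228) = -18888 + 12687 = -6201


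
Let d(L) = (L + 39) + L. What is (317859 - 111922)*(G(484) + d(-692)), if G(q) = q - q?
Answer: -276985265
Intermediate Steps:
G(q) = 0
d(L) = 39 + 2*L (d(L) = (39 + L) + L = 39 + 2*L)
(317859 - 111922)*(G(484) + d(-692)) = (317859 - 111922)*(0 + (39 + 2*(-692))) = 205937*(0 + (39 - 1384)) = 205937*(0 - 1345) = 205937*(-1345) = -276985265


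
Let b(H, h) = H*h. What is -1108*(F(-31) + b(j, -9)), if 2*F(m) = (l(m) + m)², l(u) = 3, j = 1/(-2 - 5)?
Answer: -3050324/7 ≈ -4.3576e+5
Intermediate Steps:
j = -⅐ (j = 1/(-7) = -⅐ ≈ -0.14286)
F(m) = (3 + m)²/2
-1108*(F(-31) + b(j, -9)) = -1108*((3 - 31)²/2 - ⅐*(-9)) = -1108*((½)*(-28)² + 9/7) = -1108*((½)*784 + 9/7) = -1108*(392 + 9/7) = -1108*2753/7 = -3050324/7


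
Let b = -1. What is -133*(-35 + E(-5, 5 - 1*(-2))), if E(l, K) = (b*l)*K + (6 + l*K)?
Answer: 3857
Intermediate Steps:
E(l, K) = 6 (E(l, K) = (-l)*K + (6 + l*K) = -K*l + (6 + K*l) = 6)
-133*(-35 + E(-5, 5 - 1*(-2))) = -133*(-35 + 6) = -133*(-29) = 3857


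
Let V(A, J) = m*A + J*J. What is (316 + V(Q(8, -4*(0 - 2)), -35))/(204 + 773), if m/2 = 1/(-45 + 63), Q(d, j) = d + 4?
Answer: 4627/2931 ≈ 1.5786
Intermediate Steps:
Q(d, j) = 4 + d
m = ⅑ (m = 2/(-45 + 63) = 2/18 = 2*(1/18) = ⅑ ≈ 0.11111)
V(A, J) = J² + A/9 (V(A, J) = A/9 + J*J = A/9 + J² = J² + A/9)
(316 + V(Q(8, -4*(0 - 2)), -35))/(204 + 773) = (316 + ((-35)² + (4 + 8)/9))/(204 + 773) = (316 + (1225 + (⅑)*12))/977 = (316 + (1225 + 4/3))*(1/977) = (316 + 3679/3)*(1/977) = (4627/3)*(1/977) = 4627/2931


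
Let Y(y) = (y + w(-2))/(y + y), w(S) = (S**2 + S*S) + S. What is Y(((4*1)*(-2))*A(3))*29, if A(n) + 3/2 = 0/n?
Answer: 87/4 ≈ 21.750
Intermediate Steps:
w(S) = S + 2*S**2 (w(S) = (S**2 + S**2) + S = 2*S**2 + S = S + 2*S**2)
A(n) = -3/2 (A(n) = -3/2 + 0/n = -3/2 + 0 = -3/2)
Y(y) = (6 + y)/(2*y) (Y(y) = (y - 2*(1 + 2*(-2)))/(y + y) = (y - 2*(1 - 4))/((2*y)) = (y - 2*(-3))*(1/(2*y)) = (y + 6)*(1/(2*y)) = (6 + y)*(1/(2*y)) = (6 + y)/(2*y))
Y(((4*1)*(-2))*A(3))*29 = ((6 + ((4*1)*(-2))*(-3/2))/(2*((((4*1)*(-2))*(-3/2)))))*29 = ((6 + (4*(-2))*(-3/2))/(2*(((4*(-2))*(-3/2)))))*29 = ((6 - 8*(-3/2))/(2*((-8*(-3/2)))))*29 = ((1/2)*(6 + 12)/12)*29 = ((1/2)*(1/12)*18)*29 = (3/4)*29 = 87/4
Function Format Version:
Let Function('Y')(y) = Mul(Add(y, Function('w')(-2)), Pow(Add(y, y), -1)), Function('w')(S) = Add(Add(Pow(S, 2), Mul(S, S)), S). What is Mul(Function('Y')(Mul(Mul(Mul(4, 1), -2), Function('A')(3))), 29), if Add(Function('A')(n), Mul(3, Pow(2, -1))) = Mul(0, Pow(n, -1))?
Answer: Rational(87, 4) ≈ 21.750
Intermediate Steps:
Function('w')(S) = Add(S, Mul(2, Pow(S, 2))) (Function('w')(S) = Add(Add(Pow(S, 2), Pow(S, 2)), S) = Add(Mul(2, Pow(S, 2)), S) = Add(S, Mul(2, Pow(S, 2))))
Function('A')(n) = Rational(-3, 2) (Function('A')(n) = Add(Rational(-3, 2), Mul(0, Pow(n, -1))) = Add(Rational(-3, 2), 0) = Rational(-3, 2))
Function('Y')(y) = Mul(Rational(1, 2), Pow(y, -1), Add(6, y)) (Function('Y')(y) = Mul(Add(y, Mul(-2, Add(1, Mul(2, -2)))), Pow(Add(y, y), -1)) = Mul(Add(y, Mul(-2, Add(1, -4))), Pow(Mul(2, y), -1)) = Mul(Add(y, Mul(-2, -3)), Mul(Rational(1, 2), Pow(y, -1))) = Mul(Add(y, 6), Mul(Rational(1, 2), Pow(y, -1))) = Mul(Add(6, y), Mul(Rational(1, 2), Pow(y, -1))) = Mul(Rational(1, 2), Pow(y, -1), Add(6, y)))
Mul(Function('Y')(Mul(Mul(Mul(4, 1), -2), Function('A')(3))), 29) = Mul(Mul(Rational(1, 2), Pow(Mul(Mul(Mul(4, 1), -2), Rational(-3, 2)), -1), Add(6, Mul(Mul(Mul(4, 1), -2), Rational(-3, 2)))), 29) = Mul(Mul(Rational(1, 2), Pow(Mul(Mul(4, -2), Rational(-3, 2)), -1), Add(6, Mul(Mul(4, -2), Rational(-3, 2)))), 29) = Mul(Mul(Rational(1, 2), Pow(Mul(-8, Rational(-3, 2)), -1), Add(6, Mul(-8, Rational(-3, 2)))), 29) = Mul(Mul(Rational(1, 2), Pow(12, -1), Add(6, 12)), 29) = Mul(Mul(Rational(1, 2), Rational(1, 12), 18), 29) = Mul(Rational(3, 4), 29) = Rational(87, 4)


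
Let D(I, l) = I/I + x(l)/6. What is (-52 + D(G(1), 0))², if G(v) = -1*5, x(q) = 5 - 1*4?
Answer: 93025/36 ≈ 2584.0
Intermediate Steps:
x(q) = 1 (x(q) = 5 - 4 = 1)
G(v) = -5
D(I, l) = 7/6 (D(I, l) = I/I + 1/6 = 1 + 1*(⅙) = 1 + ⅙ = 7/6)
(-52 + D(G(1), 0))² = (-52 + 7/6)² = (-305/6)² = 93025/36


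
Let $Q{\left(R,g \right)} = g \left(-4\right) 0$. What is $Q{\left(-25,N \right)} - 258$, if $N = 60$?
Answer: $-258$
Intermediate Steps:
$Q{\left(R,g \right)} = 0$ ($Q{\left(R,g \right)} = - 4 g 0 = 0$)
$Q{\left(-25,N \right)} - 258 = 0 - 258 = -258$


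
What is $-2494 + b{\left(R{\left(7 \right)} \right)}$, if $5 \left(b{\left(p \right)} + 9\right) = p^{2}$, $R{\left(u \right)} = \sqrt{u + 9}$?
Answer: $- \frac{12499}{5} \approx -2499.8$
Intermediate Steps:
$R{\left(u \right)} = \sqrt{9 + u}$
$b{\left(p \right)} = -9 + \frac{p^{2}}{5}$
$-2494 + b{\left(R{\left(7 \right)} \right)} = -2494 - \left(9 - \frac{\left(\sqrt{9 + 7}\right)^{2}}{5}\right) = -2494 - \left(9 - \frac{\left(\sqrt{16}\right)^{2}}{5}\right) = -2494 - \left(9 - \frac{4^{2}}{5}\right) = -2494 + \left(-9 + \frac{1}{5} \cdot 16\right) = -2494 + \left(-9 + \frac{16}{5}\right) = -2494 - \frac{29}{5} = - \frac{12499}{5}$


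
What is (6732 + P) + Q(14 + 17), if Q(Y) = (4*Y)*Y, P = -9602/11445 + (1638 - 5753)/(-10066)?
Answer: 174051776509/16457910 ≈ 10576.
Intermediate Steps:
P = -7079651/16457910 (P = -9602*1/11445 - 4115*(-1/10066) = -9602/11445 + 4115/10066 = -7079651/16457910 ≈ -0.43017)
Q(Y) = 4*Y²
(6732 + P) + Q(14 + 17) = (6732 - 7079651/16457910) + 4*(14 + 17)² = 110787570469/16457910 + 4*31² = 110787570469/16457910 + 4*961 = 110787570469/16457910 + 3844 = 174051776509/16457910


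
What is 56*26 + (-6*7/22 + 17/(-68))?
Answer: 63969/44 ≈ 1453.8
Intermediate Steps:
56*26 + (-6*7/22 + 17/(-68)) = 1456 + (-42*1/22 + 17*(-1/68)) = 1456 + (-21/11 - ¼) = 1456 - 95/44 = 63969/44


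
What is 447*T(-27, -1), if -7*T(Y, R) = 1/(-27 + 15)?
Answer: 149/28 ≈ 5.3214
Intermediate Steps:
T(Y, R) = 1/84 (T(Y, R) = -1/(7*(-27 + 15)) = -⅐/(-12) = -⅐*(-1/12) = 1/84)
447*T(-27, -1) = 447*(1/84) = 149/28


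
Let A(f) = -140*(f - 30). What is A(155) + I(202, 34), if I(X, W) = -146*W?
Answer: -22464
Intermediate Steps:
A(f) = 4200 - 140*f (A(f) = -140*(-30 + f) = 4200 - 140*f)
A(155) + I(202, 34) = (4200 - 140*155) - 146*34 = (4200 - 21700) - 4964 = -17500 - 4964 = -22464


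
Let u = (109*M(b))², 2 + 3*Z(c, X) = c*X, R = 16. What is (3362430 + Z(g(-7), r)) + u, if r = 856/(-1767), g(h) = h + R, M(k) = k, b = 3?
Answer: 6130353607/1767 ≈ 3.4694e+6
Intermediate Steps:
g(h) = 16 + h (g(h) = h + 16 = 16 + h)
r = -856/1767 (r = 856*(-1/1767) = -856/1767 ≈ -0.48444)
Z(c, X) = -⅔ + X*c/3 (Z(c, X) = -⅔ + (c*X)/3 = -⅔ + (X*c)/3 = -⅔ + X*c/3)
u = 106929 (u = (109*3)² = 327² = 106929)
(3362430 + Z(g(-7), r)) + u = (3362430 + (-⅔ + (⅓)*(-856/1767)*(16 - 7))) + 106929 = (3362430 + (-⅔ + (⅓)*(-856/1767)*9)) + 106929 = (3362430 + (-⅔ - 856/589)) + 106929 = (3362430 - 3746/1767) + 106929 = 5941410064/1767 + 106929 = 6130353607/1767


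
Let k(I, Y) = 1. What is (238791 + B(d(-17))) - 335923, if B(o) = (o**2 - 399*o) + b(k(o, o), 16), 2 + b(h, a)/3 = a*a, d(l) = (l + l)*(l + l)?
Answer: 778722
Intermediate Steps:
d(l) = 4*l**2 (d(l) = (2*l)*(2*l) = 4*l**2)
b(h, a) = -6 + 3*a**2 (b(h, a) = -6 + 3*(a*a) = -6 + 3*a**2)
B(o) = 762 + o**2 - 399*o (B(o) = (o**2 - 399*o) + (-6 + 3*16**2) = (o**2 - 399*o) + (-6 + 3*256) = (o**2 - 399*o) + (-6 + 768) = (o**2 - 399*o) + 762 = 762 + o**2 - 399*o)
(238791 + B(d(-17))) - 335923 = (238791 + (762 + (4*(-17)**2)**2 - 1596*(-17)**2)) - 335923 = (238791 + (762 + (4*289)**2 - 1596*289)) - 335923 = (238791 + (762 + 1156**2 - 399*1156)) - 335923 = (238791 + (762 + 1336336 - 461244)) - 335923 = (238791 + 875854) - 335923 = 1114645 - 335923 = 778722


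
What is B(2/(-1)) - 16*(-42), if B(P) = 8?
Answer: 680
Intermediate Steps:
B(2/(-1)) - 16*(-42) = 8 - 16*(-42) = 8 + 672 = 680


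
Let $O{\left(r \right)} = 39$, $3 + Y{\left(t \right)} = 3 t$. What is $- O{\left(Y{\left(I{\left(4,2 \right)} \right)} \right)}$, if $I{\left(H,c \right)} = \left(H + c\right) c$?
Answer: $-39$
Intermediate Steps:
$I{\left(H,c \right)} = c \left(H + c\right)$
$Y{\left(t \right)} = -3 + 3 t$
$- O{\left(Y{\left(I{\left(4,2 \right)} \right)} \right)} = \left(-1\right) 39 = -39$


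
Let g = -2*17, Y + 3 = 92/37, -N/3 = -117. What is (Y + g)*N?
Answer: -448227/37 ≈ -12114.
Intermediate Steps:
N = 351 (N = -3*(-117) = 351)
Y = -19/37 (Y = -3 + 92/37 = -19/37 ≈ -0.51351)
g = -34
(Y + g)*N = (-19/37 - 34)*351 = -1277/37*351 = -448227/37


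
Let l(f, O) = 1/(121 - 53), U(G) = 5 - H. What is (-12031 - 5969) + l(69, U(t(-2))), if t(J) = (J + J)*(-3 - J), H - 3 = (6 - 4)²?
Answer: -1223999/68 ≈ -18000.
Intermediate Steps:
H = 7 (H = 3 + (6 - 4)² = 3 + 2² = 3 + 4 = 7)
t(J) = 2*J*(-3 - J) (t(J) = (2*J)*(-3 - J) = 2*J*(-3 - J))
U(G) = -2 (U(G) = 5 - 1*7 = 5 - 7 = -2)
l(f, O) = 1/68
(-12031 - 5969) + l(69, U(t(-2))) = (-12031 - 5969) + 1/68 = -18000 + 1/68 = -1223999/68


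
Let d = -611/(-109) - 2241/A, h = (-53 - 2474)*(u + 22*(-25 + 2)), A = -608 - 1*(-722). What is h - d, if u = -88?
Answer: 6217357601/4142 ≈ 1.5011e+6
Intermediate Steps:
A = 114 (A = -608 + 722 = 114)
h = 1501038 (h = (-53 - 2474)*(-88 + 22*(-25 + 2)) = -2527*(-88 + 22*(-23)) = -2527*(-88 - 506) = -2527*(-594) = 1501038)
d = -58205/4142 (d = -611/(-109) - 2241/114 = -611*(-1/109) - 2241*1/114 = 611/109 - 747/38 = -58205/4142 ≈ -14.052)
h - d = 1501038 - 1*(-58205/4142) = 1501038 + 58205/4142 = 6217357601/4142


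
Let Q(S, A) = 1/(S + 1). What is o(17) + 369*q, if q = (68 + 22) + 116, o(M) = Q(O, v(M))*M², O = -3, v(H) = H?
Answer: 151739/2 ≈ 75870.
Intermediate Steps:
Q(S, A) = 1/(1 + S)
o(M) = -M²/2 (o(M) = M²/(1 - 3) = M²/(-2) = -M²/2)
q = 206 (q = 90 + 116 = 206)
o(17) + 369*q = -½*17² + 369*206 = -½*289 + 76014 = -289/2 + 76014 = 151739/2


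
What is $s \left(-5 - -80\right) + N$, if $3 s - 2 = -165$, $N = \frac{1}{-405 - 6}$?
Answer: $- \frac{1674826}{411} \approx -4075.0$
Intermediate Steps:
$N = - \frac{1}{411}$ ($N = \frac{1}{-411} = - \frac{1}{411} \approx -0.0024331$)
$s = - \frac{163}{3}$ ($s = \frac{2}{3} + \frac{1}{3} \left(-165\right) = \frac{2}{3} - 55 = - \frac{163}{3} \approx -54.333$)
$s \left(-5 - -80\right) + N = - \frac{163 \left(-5 - -80\right)}{3} - \frac{1}{411} = - \frac{163 \left(-5 + 80\right)}{3} - \frac{1}{411} = \left(- \frac{163}{3}\right) 75 - \frac{1}{411} = -4075 - \frac{1}{411} = - \frac{1674826}{411}$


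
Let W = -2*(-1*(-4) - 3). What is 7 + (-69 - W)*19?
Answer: -1266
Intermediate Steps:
W = -2 (W = -2*(4 - 3) = -2*1 = -2)
7 + (-69 - W)*19 = 7 + (-69 - 1*(-2))*19 = 7 + (-69 + 2)*19 = 7 - 67*19 = 7 - 1273 = -1266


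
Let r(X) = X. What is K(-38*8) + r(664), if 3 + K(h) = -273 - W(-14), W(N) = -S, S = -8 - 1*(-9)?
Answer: 389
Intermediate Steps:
S = 1 (S = -8 + 9 = 1)
W(N) = -1 (W(N) = -1*1 = -1)
K(h) = -275 (K(h) = -3 + (-273 - 1*(-1)) = -3 + (-273 + 1) = -3 - 272 = -275)
K(-38*8) + r(664) = -275 + 664 = 389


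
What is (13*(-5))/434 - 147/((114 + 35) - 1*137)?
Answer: -10763/868 ≈ -12.400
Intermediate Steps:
(13*(-5))/434 - 147/((114 + 35) - 1*137) = -65*1/434 - 147/(149 - 137) = -65/434 - 147/12 = -65/434 - 147*1/12 = -65/434 - 49/4 = -10763/868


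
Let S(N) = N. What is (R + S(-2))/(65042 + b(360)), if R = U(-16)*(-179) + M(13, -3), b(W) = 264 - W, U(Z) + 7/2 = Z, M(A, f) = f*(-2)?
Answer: 6989/129892 ≈ 0.053806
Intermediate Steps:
M(A, f) = -2*f
U(Z) = -7/2 + Z
R = 6993/2 (R = (-7/2 - 16)*(-179) - 2*(-3) = -39/2*(-179) + 6 = 6981/2 + 6 = 6993/2 ≈ 3496.5)
(R + S(-2))/(65042 + b(360)) = (6993/2 - 2)/(65042 + (264 - 1*360)) = 6989/(2*(65042 + (264 - 360))) = 6989/(2*(65042 - 96)) = (6989/2)/64946 = (6989/2)*(1/64946) = 6989/129892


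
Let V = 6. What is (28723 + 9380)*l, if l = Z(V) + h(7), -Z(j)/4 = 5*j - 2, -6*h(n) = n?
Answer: -8623979/2 ≈ -4.3120e+6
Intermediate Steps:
h(n) = -n/6
Z(j) = 8 - 20*j (Z(j) = -4*(5*j - 2) = -4*(-2 + 5*j) = 8 - 20*j)
l = -679/6 (l = (8 - 20*6) - ⅙*7 = (8 - 120) - 7/6 = -112 - 7/6 = -679/6 ≈ -113.17)
(28723 + 9380)*l = (28723 + 9380)*(-679/6) = 38103*(-679/6) = -8623979/2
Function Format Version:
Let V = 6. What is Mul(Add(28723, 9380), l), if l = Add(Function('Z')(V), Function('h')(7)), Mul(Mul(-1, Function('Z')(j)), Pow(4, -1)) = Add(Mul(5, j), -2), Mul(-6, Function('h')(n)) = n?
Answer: Rational(-8623979, 2) ≈ -4.3120e+6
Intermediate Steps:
Function('h')(n) = Mul(Rational(-1, 6), n)
Function('Z')(j) = Add(8, Mul(-20, j)) (Function('Z')(j) = Mul(-4, Add(Mul(5, j), -2)) = Mul(-4, Add(-2, Mul(5, j))) = Add(8, Mul(-20, j)))
l = Rational(-679, 6) (l = Add(Add(8, Mul(-20, 6)), Mul(Rational(-1, 6), 7)) = Add(Add(8, -120), Rational(-7, 6)) = Add(-112, Rational(-7, 6)) = Rational(-679, 6) ≈ -113.17)
Mul(Add(28723, 9380), l) = Mul(Add(28723, 9380), Rational(-679, 6)) = Mul(38103, Rational(-679, 6)) = Rational(-8623979, 2)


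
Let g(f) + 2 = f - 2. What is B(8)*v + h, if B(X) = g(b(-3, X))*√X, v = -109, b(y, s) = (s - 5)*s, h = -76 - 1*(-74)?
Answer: -2 - 4360*√2 ≈ -6168.0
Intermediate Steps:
h = -2 (h = -76 + 74 = -2)
b(y, s) = s*(-5 + s) (b(y, s) = (-5 + s)*s = s*(-5 + s))
g(f) = -4 + f (g(f) = -2 + (f - 2) = -2 + (-2 + f) = -4 + f)
B(X) = √X*(-4 + X*(-5 + X)) (B(X) = (-4 + X*(-5 + X))*√X = √X*(-4 + X*(-5 + X)))
B(8)*v + h = (√8*(-4 + 8*(-5 + 8)))*(-109) - 2 = ((2*√2)*(-4 + 8*3))*(-109) - 2 = ((2*√2)*(-4 + 24))*(-109) - 2 = ((2*√2)*20)*(-109) - 2 = (40*√2)*(-109) - 2 = -4360*√2 - 2 = -2 - 4360*√2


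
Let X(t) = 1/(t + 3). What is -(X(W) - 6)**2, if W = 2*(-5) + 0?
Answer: -1849/49 ≈ -37.735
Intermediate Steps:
W = -10 (W = -10 + 0 = -10)
X(t) = 1/(3 + t)
-(X(W) - 6)**2 = -(1/(3 - 10) - 6)**2 = -(1/(-7) - 6)**2 = -(-1/7 - 6)**2 = -(-43/7)**2 = -1*1849/49 = -1849/49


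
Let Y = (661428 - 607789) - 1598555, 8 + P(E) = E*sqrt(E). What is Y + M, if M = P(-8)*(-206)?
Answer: -1543268 + 3296*I*sqrt(2) ≈ -1.5433e+6 + 4661.3*I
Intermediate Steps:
P(E) = -8 + E**(3/2) (P(E) = -8 + E*sqrt(E) = -8 + E**(3/2))
Y = -1544916 (Y = 53639 - 1598555 = -1544916)
M = 1648 + 3296*I*sqrt(2) (M = (-8 + (-8)**(3/2))*(-206) = (-8 - 16*I*sqrt(2))*(-206) = 1648 + 3296*I*sqrt(2) ≈ 1648.0 + 4661.3*I)
Y + M = -1544916 + (1648 + 3296*I*sqrt(2)) = -1543268 + 3296*I*sqrt(2)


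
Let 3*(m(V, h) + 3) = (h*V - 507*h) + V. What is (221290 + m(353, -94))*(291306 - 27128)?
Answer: 59764988940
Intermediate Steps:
m(V, h) = -3 - 169*h + V/3 + V*h/3 (m(V, h) = -3 + ((h*V - 507*h) + V)/3 = -3 + ((V*h - 507*h) + V)/3 = -3 + ((-507*h + V*h) + V)/3 = -3 + (V - 507*h + V*h)/3 = -3 + (-169*h + V/3 + V*h/3) = -3 - 169*h + V/3 + V*h/3)
(221290 + m(353, -94))*(291306 - 27128) = (221290 + (-3 - 169*(-94) + (⅓)*353 + (⅓)*353*(-94)))*(291306 - 27128) = (221290 + (-3 + 15886 + 353/3 - 33182/3))*264178 = (221290 + 4940)*264178 = 226230*264178 = 59764988940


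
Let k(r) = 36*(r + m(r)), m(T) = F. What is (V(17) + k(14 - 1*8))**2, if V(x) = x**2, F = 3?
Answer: 375769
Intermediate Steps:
m(T) = 3
k(r) = 108 + 36*r (k(r) = 36*(r + 3) = 36*(3 + r) = 108 + 36*r)
(V(17) + k(14 - 1*8))**2 = (17**2 + (108 + 36*(14 - 1*8)))**2 = (289 + (108 + 36*(14 - 8)))**2 = (289 + (108 + 36*6))**2 = (289 + (108 + 216))**2 = (289 + 324)**2 = 613**2 = 375769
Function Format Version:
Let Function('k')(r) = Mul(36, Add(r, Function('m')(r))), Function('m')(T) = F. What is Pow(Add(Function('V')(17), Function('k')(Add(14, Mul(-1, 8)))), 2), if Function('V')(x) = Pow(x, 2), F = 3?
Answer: 375769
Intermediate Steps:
Function('m')(T) = 3
Function('k')(r) = Add(108, Mul(36, r)) (Function('k')(r) = Mul(36, Add(r, 3)) = Mul(36, Add(3, r)) = Add(108, Mul(36, r)))
Pow(Add(Function('V')(17), Function('k')(Add(14, Mul(-1, 8)))), 2) = Pow(Add(Pow(17, 2), Add(108, Mul(36, Add(14, Mul(-1, 8))))), 2) = Pow(Add(289, Add(108, Mul(36, Add(14, -8)))), 2) = Pow(Add(289, Add(108, Mul(36, 6))), 2) = Pow(Add(289, Add(108, 216)), 2) = Pow(Add(289, 324), 2) = Pow(613, 2) = 375769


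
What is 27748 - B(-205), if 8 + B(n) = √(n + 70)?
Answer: 27756 - 3*I*√15 ≈ 27756.0 - 11.619*I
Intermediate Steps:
B(n) = -8 + √(70 + n) (B(n) = -8 + √(n + 70) = -8 + √(70 + n))
27748 - B(-205) = 27748 - (-8 + √(70 - 205)) = 27748 - (-8 + √(-135)) = 27748 - (-8 + 3*I*√15) = 27748 + (8 - 3*I*√15) = 27756 - 3*I*√15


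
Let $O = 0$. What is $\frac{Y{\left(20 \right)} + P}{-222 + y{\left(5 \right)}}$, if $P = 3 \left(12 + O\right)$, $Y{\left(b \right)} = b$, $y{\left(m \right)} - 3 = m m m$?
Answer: $- \frac{28}{47} \approx -0.59575$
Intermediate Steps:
$y{\left(m \right)} = 3 + m^{3}$ ($y{\left(m \right)} = 3 + m m m = 3 + m^{2} m = 3 + m^{3}$)
$P = 36$ ($P = 3 \left(12 + 0\right) = 3 \cdot 12 = 36$)
$\frac{Y{\left(20 \right)} + P}{-222 + y{\left(5 \right)}} = \frac{20 + 36}{-222 + \left(3 + 5^{3}\right)} = \frac{56}{-222 + \left(3 + 125\right)} = \frac{56}{-222 + 128} = \frac{56}{-94} = 56 \left(- \frac{1}{94}\right) = - \frac{28}{47}$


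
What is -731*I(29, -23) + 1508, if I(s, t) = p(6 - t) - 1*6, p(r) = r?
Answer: -15305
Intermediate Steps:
I(s, t) = -t (I(s, t) = (6 - t) - 1*6 = (6 - t) - 6 = -t)
-731*I(29, -23) + 1508 = -(-731)*(-23) + 1508 = -731*23 + 1508 = -16813 + 1508 = -15305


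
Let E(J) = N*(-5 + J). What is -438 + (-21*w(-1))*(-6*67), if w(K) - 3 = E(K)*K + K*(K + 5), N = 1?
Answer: 41772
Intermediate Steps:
E(J) = -5 + J (E(J) = 1*(-5 + J) = -5 + J)
w(K) = 3 + K*(-5 + K) + K*(5 + K) (w(K) = 3 + ((-5 + K)*K + K*(K + 5)) = 3 + (K*(-5 + K) + K*(5 + K)) = 3 + K*(-5 + K) + K*(5 + K))
-438 + (-21*w(-1))*(-6*67) = -438 + (-21*(3 + 2*(-1)²))*(-6*67) = -438 - 21*(3 + 2*1)*(-402) = -438 - 21*(3 + 2)*(-402) = -438 - 21*5*(-402) = -438 - 105*(-402) = -438 + 42210 = 41772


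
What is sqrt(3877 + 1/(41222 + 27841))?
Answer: 2*sqrt(4623029773719)/69063 ≈ 62.266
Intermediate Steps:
sqrt(3877 + 1/(41222 + 27841)) = sqrt(3877 + 1/69063) = sqrt(267757252/69063) = 2*sqrt(4623029773719)/69063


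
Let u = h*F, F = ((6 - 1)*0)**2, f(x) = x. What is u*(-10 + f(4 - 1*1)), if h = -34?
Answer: 0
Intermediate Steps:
F = 0 (F = (5*0)**2 = 0**2 = 0)
u = 0 (u = -34*0 = 0)
u*(-10 + f(4 - 1*1)) = 0*(-10 + (4 - 1*1)) = 0*(-10 + (4 - 1)) = 0*(-10 + 3) = 0*(-7) = 0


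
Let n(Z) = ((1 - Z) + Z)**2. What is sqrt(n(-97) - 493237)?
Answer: 6*I*sqrt(13701) ≈ 702.31*I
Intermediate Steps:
n(Z) = 1 (n(Z) = 1**2 = 1)
sqrt(n(-97) - 493237) = sqrt(1 - 493237) = sqrt(-493236) = 6*I*sqrt(13701)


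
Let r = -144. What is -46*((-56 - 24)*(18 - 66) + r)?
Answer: -170016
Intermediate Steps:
-46*((-56 - 24)*(18 - 66) + r) = -46*((-56 - 24)*(18 - 66) - 144) = -46*(-80*(-48) - 144) = -46*(3840 - 144) = -46*3696 = -170016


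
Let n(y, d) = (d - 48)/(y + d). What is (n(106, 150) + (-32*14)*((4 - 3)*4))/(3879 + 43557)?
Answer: -229325/6071808 ≈ -0.037769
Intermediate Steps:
n(y, d) = (-48 + d)/(d + y)
(n(106, 150) + (-32*14)*((4 - 3)*4))/(3879 + 43557) = ((-48 + 150)/(150 + 106) + (-32*14)*((4 - 3)*4))/(3879 + 43557) = (102/256 - 448*4)/47436 = ((1/256)*102 - 448*4)*(1/47436) = (51/128 - 1792)*(1/47436) = -229325/128*1/47436 = -229325/6071808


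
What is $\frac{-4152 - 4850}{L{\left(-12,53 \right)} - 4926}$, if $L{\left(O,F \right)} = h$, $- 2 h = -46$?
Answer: $\frac{9002}{4903} \approx 1.836$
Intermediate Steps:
$h = 23$ ($h = \left(- \frac{1}{2}\right) \left(-46\right) = 23$)
$L{\left(O,F \right)} = 23$
$\frac{-4152 - 4850}{L{\left(-12,53 \right)} - 4926} = \frac{-4152 - 4850}{23 - 4926} = - \frac{9002}{-4903} = \left(-9002\right) \left(- \frac{1}{4903}\right) = \frac{9002}{4903}$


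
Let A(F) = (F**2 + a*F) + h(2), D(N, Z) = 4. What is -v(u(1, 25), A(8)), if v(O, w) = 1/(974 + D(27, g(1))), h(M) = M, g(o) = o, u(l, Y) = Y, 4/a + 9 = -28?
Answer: -1/978 ≈ -0.0010225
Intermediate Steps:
a = -4/37 (a = 4/(-9 - 28) = 4/(-37) = 4*(-1/37) = -4/37 ≈ -0.10811)
A(F) = 2 + F**2 - 4*F/37 (A(F) = (F**2 - 4*F/37) + 2 = 2 + F**2 - 4*F/37)
v(O, w) = 1/978 (v(O, w) = 1/(974 + 4) = 1/978)
-v(u(1, 25), A(8)) = -1*1/978 = -1/978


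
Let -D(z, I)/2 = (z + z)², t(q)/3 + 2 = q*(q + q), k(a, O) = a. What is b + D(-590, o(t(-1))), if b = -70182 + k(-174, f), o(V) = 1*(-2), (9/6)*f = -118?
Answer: -2855156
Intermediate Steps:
f = -236/3 (f = (⅔)*(-118) = -236/3 ≈ -78.667)
t(q) = -6 + 6*q² (t(q) = -6 + 3*(q*(q + q)) = -6 + 3*(q*(2*q)) = -6 + 3*(2*q²) = -6 + 6*q²)
o(V) = -2
b = -70356 (b = -70182 - 174 = -70356)
D(z, I) = -8*z² (D(z, I) = -2*(z + z)² = -2*4*z² = -8*z²)
b + D(-590, o(t(-1))) = -70356 - 8*(-590)² = -70356 - 8*348100 = -70356 - 2784800 = -2855156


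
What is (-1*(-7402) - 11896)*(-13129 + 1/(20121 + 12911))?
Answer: 974472504369/16516 ≈ 5.9002e+7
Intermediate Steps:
(-1*(-7402) - 11896)*(-13129 + 1/(20121 + 12911)) = (7402 - 11896)*(-13129 + 1/33032) = -4494*(-13129 + 1/33032) = -4494*(-433677127/33032) = 974472504369/16516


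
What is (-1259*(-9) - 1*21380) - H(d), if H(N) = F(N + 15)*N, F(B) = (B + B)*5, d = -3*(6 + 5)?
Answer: -15989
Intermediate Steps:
d = -33 (d = -3*11 = -33)
F(B) = 10*B (F(B) = (2*B)*5 = 10*B)
H(N) = N*(150 + 10*N) (H(N) = (10*(N + 15))*N = (10*(15 + N))*N = (150 + 10*N)*N = N*(150 + 10*N))
(-1259*(-9) - 1*21380) - H(d) = (-1259*(-9) - 1*21380) - 10*(-33)*(15 - 33) = (11331 - 21380) - 10*(-33)*(-18) = -10049 - 1*5940 = -10049 - 5940 = -15989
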